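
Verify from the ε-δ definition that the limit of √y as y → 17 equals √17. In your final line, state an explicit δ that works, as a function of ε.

δ = min(17, √17·ε)

Let ε > 0. We want δ > 0 such that 0 < |y − 17| < δ implies |√y − √17| < ε.
Rationalise: √y − √17 = (y − 17)/(√y + √17), so |√y − √17| = |y − 17|/(√y + √17).
Restrict δ ≤ 17 so that |y − 17| < 17 forces y > 0, and then √y + √17 > √17.
Hence |√y − √17| < |y − 17|/√17, which is < ε once |y − 17| < √17·ε.
Take δ = min(17, √17·ε). If 0 < |y − 17| < δ then y > 0 and |√y − √17| < |y − 17|/√17 < ε.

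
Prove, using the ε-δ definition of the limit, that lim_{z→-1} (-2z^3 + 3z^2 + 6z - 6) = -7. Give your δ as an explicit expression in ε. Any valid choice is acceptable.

Let ε > 0. We want δ > 0 such that 0 < |z + 1| < δ implies |(-2z^3 + 3z^2 + 6z - 6) + 7| < ε.
(-2z^3 + 3z^2 + 6z - 6) + 7 = -2z^3 + 3z^2 + 6z + 1 = (z + 1)(-2z^2 + 5z + 1).
So |(-2z^3 + 3z^2 + 6z - 6) + 7| = |z + 1|·|-2z^2 + 5z + 1|.
Assume first that |z + 1| < 1, so |z| < 2. Then |-2z^2 + 5z + 1| ≤ 2·2^2 + 5·2 + 1 = 19.
Hence |(-2z^3 + 3z^2 + 6z - 6) + 7| ≤ 19|z + 1| < ε provided |z + 1| < ε/19.
Take δ = min(1, ε/19). Then 0 < |z + 1| < δ gives both |z + 1| < 1 and |z + 1| < ε/19, so |(-2z^3 + 3z^2 + 6z - 6) + 7| < ε.

δ = min(1, ε/19)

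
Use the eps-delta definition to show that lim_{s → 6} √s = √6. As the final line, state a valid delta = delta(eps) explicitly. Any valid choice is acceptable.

Suppose eps > 0. We want delta > 0 such that 0 < |s − 6| < delta implies |√s − √6| < eps.
Rationalise: √s − √6 = (s − 6)/(√s + √6), so |√s − √6| = |s − 6|/(√s + √6).
Restrict delta ≤ 6 so that |s − 6| < 6 forces s > 0, and then √s + √6 > √6.
Hence |√s − √6| < |s − 6|/√6, which is < eps once |s − 6| < √6·eps.
Take delta = min(6, √6·eps). If 0 < |s − 6| < delta then s > 0 and |√s − √6| < |s − 6|/√6 < eps.

delta = min(6, √6·eps)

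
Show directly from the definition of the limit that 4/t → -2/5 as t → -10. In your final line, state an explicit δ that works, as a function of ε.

δ = min(5, (25/2)ε)

Let ε > 0 be given. We seek δ > 0 such that 0 < |t + 10| < δ implies |4/t + 2/5| < ε.
|4/t + 2/5| = 4·|-10 − t|/(10·|t|) = 4|t + 10|/(10|t|).
Restrict δ ≤ 5. Then |t + 10| < 5 gives |t| > 5, so 10|t| > 50.
Then |4/t + 2/5| < 4|t + 10|/50, which is < ε when |t + 10| < (25/2)ε.
Take δ = min(5, (25/2)ε). Then 0 < |t + 10| < δ gives both |t + 10| < 5 and |t + 10| < (25/2)ε, so |4/t + 2/5| < ε.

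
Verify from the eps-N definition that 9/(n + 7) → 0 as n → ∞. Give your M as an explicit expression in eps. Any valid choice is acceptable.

M = 9/eps

Let eps > 0 be given. For n ≥ 1, |9/(n + 7) − 0| = 9/(n + 7) ≤ 9/n.
We need 9/n < eps, i.e. n > 9/eps.
Take M = 9/eps. If n > M then |9/(n + 7)| ≤ 9/n < eps.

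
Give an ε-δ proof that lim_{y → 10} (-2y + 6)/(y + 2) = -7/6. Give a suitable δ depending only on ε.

Let ε > 0. We want δ > 0 with 0 < |y − 10| < δ ⇒ |(-2y + 6)/(y + 2) + 7/6| < ε.
Combining over a common denominator, (-2y + 6)/(y + 2) + 7/6 = [(-2y + 6)·12 − (-14)·(y + 2)] / [12·(y + 2)] = -10(y − 10) / (12(y + 2)).
So |(-2y + 6)/(y + 2) + 7/6| = 10|y − 10| / (12·|y + 2|).
Restrict δ ≤ 6. Then |y − 10| < 6 gives |y + 2| = |(y − 10) + 12| ≥ 12 − 6 = 6.
Hence |(-2y + 6)/(y + 2) + 7/6| < 10|y − 10|/(12·6) = (5/36)|y − 10|, which is < ε once |y − 10| < (36/5)ε.
Take δ = min(6, (36/5)ε). Then 0 < |y − 10| < δ forces both bounds, so |(-2y + 6)/(y + 2) + 7/6| < ε.

δ = min(6, (36/5)ε)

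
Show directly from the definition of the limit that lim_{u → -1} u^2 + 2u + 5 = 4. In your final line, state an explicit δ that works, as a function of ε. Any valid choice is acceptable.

δ = min(2, ε/4)

Let ε > 0. We want δ > 0 such that 0 < |u + 1| < δ implies |(u^2 + 2u + 5) − 4| < ε.
(u^2 + 2u + 5) − 4 = u^2 + 2u + 1 = (u + 1)(u + 1).
So |(u^2 + 2u + 5) − 4| = |u + 1|·|u + 1|.
Assume first that |u + 1| < 2, so |u| < 3. Then |u + 1| ≤ 3 + 1 = 4.
Hence |(u^2 + 2u + 5) − 4| ≤ 4|u + 1| < ε provided |u + 1| < ε/4.
Take δ = min(2, ε/4). Then 0 < |u + 1| < δ gives both |u + 1| < 2 and |u + 1| < ε/4, so |(u^2 + 2u + 5) − 4| < ε.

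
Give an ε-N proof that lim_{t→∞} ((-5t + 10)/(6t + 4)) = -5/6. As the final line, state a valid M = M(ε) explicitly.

M = (20/9)/ε

Fix ε > 0. We seek M > 0 such that t > M implies |(-5t + 10)/(6t + 4) + 5/6| < ε.
(-5t + 10)/(6t + 4) + 5/6 = (6(-5t + 10) − (-5)(6t + 4)) / (6(6t + 4)) = 80/(6(6t + 4)).
For t > 0 we have 6t + 4 > 6t, so |(-5t + 10)/(6t + 4) + 5/6| = 80/(6(6t + 4)) < 80/(6·6t) = (20/9)/t.
Thus |(-5t + 10)/(6t + 4) + 5/6| < ε whenever t > (20/9)/ε.
Take M = (20/9)/ε. If t > M then |(-5t + 10)/(6t + 4) + 5/6| < (20/9)/t < ε.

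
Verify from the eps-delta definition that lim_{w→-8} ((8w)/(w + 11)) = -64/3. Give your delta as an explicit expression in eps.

Fix eps > 0. We want delta > 0 with 0 < |w + 8| < delta ⇒ |(8w)/(w + 11) + 64/3| < eps.
Combining over a common denominator, (8w)/(w + 11) + 64/3 = [(8w)·3 − (-64)·(w + 11)] / [3·(w + 11)] = 88(w + 8) / (3(w + 11)).
So |(8w)/(w + 11) + 64/3| = 88|w + 8| / (3·|w + 11|).
Require delta ≤ 3/2, so |w + 11| ≥ |3| − |w + 8| > 3 − 3/2 = 3/2.
Hence |(8w)/(w + 11) + 64/3| < 88|w + 8|/(3·(3/2)) = (176/9)|w + 8|, which is < eps once |w + 8| < (9/176)eps.
Take delta = min(3/2, (9/176)eps). Then 0 < |w + 8| < delta forces both bounds, so |(8w)/(w + 11) + 64/3| < eps.

delta = min(3/2, (9/176)eps)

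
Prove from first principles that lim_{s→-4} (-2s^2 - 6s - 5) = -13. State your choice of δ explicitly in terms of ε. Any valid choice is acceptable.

Fix ε > 0. We want δ > 0 such that 0 < |s + 4| < δ implies |(-2s^2 - 6s - 5) + 13| < ε.
(-2s^2 - 6s - 5) + 13 = -2s^2 - 6s + 8 = (s + 4)(-2s + 2).
So |(-2s^2 - 6s - 5) + 13| = |s + 4|·|-2s + 2|.
Assume first that |s + 4| < 2, so |s| < 6. Then |-2s + 2| ≤ 2·6 + 2 = 14.
Hence |(-2s^2 - 6s - 5) + 13| ≤ 14|s + 4| < ε provided |s + 4| < ε/14.
Choosing δ = min(2, ε/14) ensures both conditions, hence |(-2s^2 - 6s - 5) + 13| < ε.

δ = min(2, ε/14)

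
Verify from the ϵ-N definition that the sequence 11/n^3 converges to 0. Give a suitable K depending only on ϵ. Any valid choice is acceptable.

K = (11/ϵ)^{1/3}

Let ϵ > 0 be given. For n ≥ 1, |11/n^3 − 0| = 11/n^3.
11/n^3 < ϵ ⇔ n^3 > 11/ϵ ⇔ n > (11/ϵ)^{1/3}.
Take K = (11/ϵ)^{1/3}. Then n > K implies 11/n^3 < ϵ.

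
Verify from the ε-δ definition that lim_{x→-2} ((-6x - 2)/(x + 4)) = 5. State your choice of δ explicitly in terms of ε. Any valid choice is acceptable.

δ = min(1, (1/11)ε)

Suppose ε > 0. We want δ > 0 with 0 < |x + 2| < δ ⇒ |(-6x - 2)/(x + 4) − 5| < ε.
Combining over a common denominator, (-6x - 2)/(x + 4) − 5 = [(-6x - 2)·2 − 10·(x + 4)] / [2·(x + 4)] = -22(x + 2) / (2(x + 4)).
So |(-6x - 2)/(x + 4) − 5| = 22|x + 2| / (2·|x + 4|).
Restrict δ ≤ 1. Then |x + 2| < 1 gives |x + 4| = |(x + 2) + 2| ≥ 2 − 1 = 1.
Hence |(-6x - 2)/(x + 4) − 5| < 22|x + 2|/(2·1) = 11|x + 2|, which is < ε once |x + 2| < (1/11)ε.
Take δ = min(1, (1/11)ε). Then 0 < |x + 2| < δ forces both bounds, so |(-6x - 2)/(x + 4) − 5| < ε.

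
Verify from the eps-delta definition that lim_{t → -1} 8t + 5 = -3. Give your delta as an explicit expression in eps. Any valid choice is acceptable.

Suppose eps > 0. We need delta > 0 so that 0 < |t + 1| < delta implies |(8t + 5) + 3| < eps.
|(8t + 5) + 3| = |8t + 8| = 8|t + 1|.
Thus it suffices that |t + 1| < eps/8.
Take delta = eps/8. If 0 < |t + 1| < delta then |(8t + 5) + 3| = 8|t + 1| < 8·(eps/8) = eps.

delta = eps/8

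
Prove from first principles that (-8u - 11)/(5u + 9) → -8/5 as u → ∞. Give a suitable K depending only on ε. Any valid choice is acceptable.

K = (17/25)/ε

Let ε > 0 be given. We seek K > 0 such that u > K implies |(-8u - 11)/(5u + 9) + 8/5| < ε.
(-8u - 11)/(5u + 9) + 8/5 = (5(-8u - 11) − (-8)(5u + 9)) / (5(5u + 9)) = 17/(5(5u + 9)).
For u > 0 we have 5u + 9 > 5u, so |(-8u - 11)/(5u + 9) + 8/5| = 17/(5(5u + 9)) < 17/(5·5u) = (17/25)/u.
Thus |(-8u - 11)/(5u + 9) + 8/5| < ε whenever u > (17/25)/ε.
Take K = (17/25)/ε. If u > K then |(-8u - 11)/(5u + 9) + 8/5| < (17/25)/u < ε.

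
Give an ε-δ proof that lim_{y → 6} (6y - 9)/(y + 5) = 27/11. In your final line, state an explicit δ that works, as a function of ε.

Let ε > 0. We want δ > 0 with 0 < |y − 6| < δ ⇒ |(6y - 9)/(y + 5) − (27/11)| < ε.
Combining over a common denominator, (6y - 9)/(y + 5) − (27/11) = [(6y - 9)·11 − 27·(y + 5)] / [11·(y + 5)] = 39(y − 6) / (11(y + 5)).
So |(6y - 9)/(y + 5) − (27/11)| = 39|y − 6| / (11·|y + 5|).
Require δ ≤ 11/2, so |y + 5| ≥ |11| − |y − 6| > 11 − 11/2 = 11/2.
Hence |(6y - 9)/(y + 5) − (27/11)| < 39|y − 6|/(11·(11/2)) = (78/121)|y − 6|, which is < ε once |y − 6| < (121/78)ε.
Take δ = min(11/2, (121/78)ε). Then 0 < |y − 6| < δ forces both bounds, so |(6y - 9)/(y + 5) − (27/11)| < ε.

δ = min(11/2, (121/78)ε)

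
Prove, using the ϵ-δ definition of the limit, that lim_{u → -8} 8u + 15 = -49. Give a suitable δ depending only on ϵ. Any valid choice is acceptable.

Let ϵ > 0. We need δ > 0 so that 0 < |u + 8| < δ implies |(8u + 15) + 49| < ϵ.
Since (8u + 15) + 49 = 8(u + 8), we have |(8u + 15) + 49| = 8|u + 8|.
Thus it suffices that |u + 8| < ϵ/8.
Take δ = ϵ/8. If 0 < |u + 8| < δ then |(8u + 15) + 49| = 8|u + 8| < 8·(ϵ/8) = ϵ.

δ = ϵ/8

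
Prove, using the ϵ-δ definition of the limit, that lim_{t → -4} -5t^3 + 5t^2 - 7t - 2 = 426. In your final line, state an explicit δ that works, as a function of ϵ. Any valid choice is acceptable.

δ = min(1, ϵ/357)

Fix ϵ > 0. We want δ > 0 such that 0 < |t + 4| < δ implies |(-5t^3 + 5t^2 - 7t - 2) − 426| < ϵ.
(-5t^3 + 5t^2 - 7t - 2) − 426 = -5t^3 + 5t^2 - 7t - 428 = (t + 4)(-5t^2 + 25t - 107).
So |(-5t^3 + 5t^2 - 7t - 2) − 426| = |t + 4|·|-5t^2 + 25t - 107|.
Assume first that |t + 4| < 1, so |t| < 5. Then |-5t^2 + 25t - 107| ≤ 5·5^2 + 25·5 + 107 = 357.
Hence |(-5t^3 + 5t^2 - 7t - 2) − 426| ≤ 357|t + 4| < ϵ provided |t + 4| < ϵ/357.
Take δ = min(1, ϵ/357). Then 0 < |t + 4| < δ gives both |t + 4| < 1 and |t + 4| < ϵ/357, so |(-5t^3 + 5t^2 - 7t - 2) − 426| < ϵ.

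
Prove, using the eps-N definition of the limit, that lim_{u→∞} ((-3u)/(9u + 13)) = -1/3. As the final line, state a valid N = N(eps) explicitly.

Let eps > 0 be given. We seek N > 0 such that u > N implies |(-3u)/(9u + 13) + 1/3| < eps.
(-3u)/(9u + 13) + 1/3 = (9(-3u) − (-3)(9u + 13)) / (9(9u + 13)) = 39/(9(9u + 13)).
For u > 0 we have 9u + 13 > 9u, so |(-3u)/(9u + 13) + 1/3| = 39/(9(9u + 13)) < 39/(9·9u) = (13/27)/u.
Thus |(-3u)/(9u + 13) + 1/3| < eps whenever u > (13/27)/eps.
Take N = (13/27)/eps. If u > N then |(-3u)/(9u + 13) + 1/3| < (13/27)/u < eps.

N = (13/27)/eps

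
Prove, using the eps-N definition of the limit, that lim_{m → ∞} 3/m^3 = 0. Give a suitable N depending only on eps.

Let eps > 0 be given. For m ≥ 1, |3/m^3 − 0| = 3/m^3.
3/m^3 < eps ⇔ m^3 > 3/eps ⇔ m > (3/eps)^{1/3}.
Take N = (3/eps)^{1/3}. Then m > N implies 3/m^3 < eps.

N = (3/eps)^{1/3}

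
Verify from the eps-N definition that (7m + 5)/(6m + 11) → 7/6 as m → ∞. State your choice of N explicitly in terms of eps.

Suppose eps > 0. For m ≥ 1, |(7m + 5)/(6m + 11) − (7/6)| = |-47|/(6(6m + 11)) = 47/(6(6m + 11)).
Since 6m + 11 ≥ 6m for m ≥ 1, this is ≤ 47/(6·6m) = (47/36)/m.
So |(7m + 5)/(6m + 11) − (7/6)| < eps whenever m > (47/36)/eps.
Take N = (47/36)/eps. If m > N then |(7m + 5)/(6m + 11) − (7/6)| ≤ (47/36)/m < eps.

N = (47/36)/eps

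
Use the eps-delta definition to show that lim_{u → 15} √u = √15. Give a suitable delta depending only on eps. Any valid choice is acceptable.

Suppose eps > 0. We want delta > 0 such that 0 < |u − 15| < delta implies |√u − √15| < eps.
Multiplying by the conjugate, |√u − √15| = |u − 15|/(√u + √15).
Restrict delta ≤ 15 so that |u − 15| < 15 forces u > 0, and then √u + √15 > √15.
Hence |√u − √15| < |u − 15|/√15, which is < eps once |u − 15| < √15·eps.
Take delta = min(15, √15·eps). If 0 < |u − 15| < delta then u > 0 and |√u − √15| < |u − 15|/√15 < eps.

delta = min(15, √15·eps)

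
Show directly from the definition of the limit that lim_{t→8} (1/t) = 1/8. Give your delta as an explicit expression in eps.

delta = min(4, 32eps)

Let eps > 0. We seek delta > 0 such that 0 < |t − 8| < delta implies |1/t − (1/8)| < eps.
|1/t − (1/8)| = |8 − t|/(8·|t|) = |t − 8|/(8|t|).
Restrict delta ≤ 4. Then |t − 8| < 4 gives |t| > 4, so 8|t| > 32.
Then |1/t − (1/8)| < |t − 8|/32, which is < eps when |t − 8| < 32eps.
Take delta = min(4, 32eps). Then 0 < |t − 8| < delta gives both |t − 8| < 4 and |t − 8| < 32eps, so |1/t − (1/8)| < eps.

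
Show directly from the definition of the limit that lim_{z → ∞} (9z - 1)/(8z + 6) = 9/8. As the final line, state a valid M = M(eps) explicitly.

Let eps > 0 be given. We seek M > 0 such that z > M implies |(9z - 1)/(8z + 6) − (9/8)| < eps.
(9z - 1)/(8z + 6) − (9/8) = (8(9z - 1) − 9(8z + 6)) / (8(8z + 6)) = -62/(8(8z + 6)).
For z > 0 we have 8z + 6 > 8z, so |(9z - 1)/(8z + 6) − (9/8)| = 62/(8(8z + 6)) < 62/(8·8z) = (31/32)/z.
Thus |(9z - 1)/(8z + 6) − (9/8)| < eps whenever z > (31/32)/eps.
Take M = (31/32)/eps. If z > M then |(9z - 1)/(8z + 6) − (9/8)| < (31/32)/z < eps.

M = (31/32)/eps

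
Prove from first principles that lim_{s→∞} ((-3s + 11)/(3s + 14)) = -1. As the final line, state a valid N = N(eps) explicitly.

N = (25/3)/eps

Suppose eps > 0. We seek N > 0 such that s > N implies |(-3s + 11)/(3s + 14) + 1| < eps.
(-3s + 11)/(3s + 14) + 1 = (3(-3s + 11) − (-3)(3s + 14)) / (3(3s + 14)) = 75/(3(3s + 14)).
For s > 0 we have 3s + 14 > 3s, so |(-3s + 11)/(3s + 14) + 1| = 75/(3(3s + 14)) < 75/(3·3s) = (25/3)/s.
Thus |(-3s + 11)/(3s + 14) + 1| < eps whenever s > (25/3)/eps.
Take N = (25/3)/eps. If s > N then |(-3s + 11)/(3s + 14) + 1| < (25/3)/s < eps.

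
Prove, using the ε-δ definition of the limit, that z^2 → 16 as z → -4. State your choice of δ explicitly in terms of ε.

δ = min(2, ε/10)

Let ε > 0. We seek δ > 0 with 0 < |z + 4| < δ ⇒ |z^2 − 16| < ε.
Factor: z^2 − 16 = (z + 4)(z - 4), so |z^2 − 16| = |z + 4|·|z - 4|.
Restrict δ ≤ 2. Then |z + 4| < 2 gives |z| < 6, so by the triangle inequality |z - 4| ≤ 6 + 4 = 10.
Hence |z^2 − 16| ≤ 10|z + 4|, which is < ε once |z + 4| < ε/10.
Take δ = min(2, ε/10). If 0 < |z + 4| < δ then both bounds hold and |z^2 − 16| ≤ 10|z + 4| < 10·(ε/10) = ε.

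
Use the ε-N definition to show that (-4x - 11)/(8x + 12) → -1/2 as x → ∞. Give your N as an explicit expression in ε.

N = (5/8)/ε

Let ε > 0 be given. We seek N > 0 such that x > N implies |(-4x - 11)/(8x + 12) + 1/2| < ε.
(-4x - 11)/(8x + 12) + 1/2 = (8(-4x - 11) − (-4)(8x + 12)) / (8(8x + 12)) = -40/(8(8x + 12)).
For x > 0 we have 8x + 12 > 8x, so |(-4x - 11)/(8x + 12) + 1/2| = 40/(8(8x + 12)) < 40/(8·8x) = (5/8)/x.
Thus |(-4x - 11)/(8x + 12) + 1/2| < ε whenever x > (5/8)/ε.
Take N = (5/8)/ε. If x > N then |(-4x - 11)/(8x + 12) + 1/2| < (5/8)/x < ε.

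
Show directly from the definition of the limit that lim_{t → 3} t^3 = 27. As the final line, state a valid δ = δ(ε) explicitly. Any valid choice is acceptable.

Suppose ε > 0. We seek δ > 0 with 0 < |t − 3| < δ ⇒ |t^3 − 27| < ε.
Factor: t^3 − 27 = (t − 3)(t^2 + 3t + 9), so |t^3 − 27| = |t − 3|·|t^2 + 3t + 9|.
Impose δ ≤ 1 so that |t| < 4; then |t^2 + 3t + 9| ≤ 37.
Hence |t^3 − 27| ≤ 37|t − 3|, which is < ε once |t − 3| < ε/37.
Take δ = min(1, ε/37). If 0 < |t − 3| < δ then both bounds hold and |t^3 − 27| ≤ 37|t − 3| < 37·(ε/37) = ε.

δ = min(1, ε/37)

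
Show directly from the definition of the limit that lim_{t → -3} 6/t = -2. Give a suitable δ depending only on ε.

Let ε > 0. We seek δ > 0 such that 0 < |t + 3| < δ implies |6/t + 2| < ε.
|6/t + 2| = 6·|-3 − t|/(3·|t|) = 6|t + 3|/(3|t|).
Restrict δ ≤ 3/2. Then |t + 3| < 3/2 gives |t| > 3/2, so 3|t| > 9/2.
Then |6/t + 2| < 6|t + 3|/(9/2), which is < ε when |t + 3| < (3/4)ε.
Take δ = min(3/2, (3/4)ε). Then 0 < |t + 3| < δ gives both |t + 3| < 3/2 and |t + 3| < (3/4)ε, so |6/t + 2| < ε.

δ = min(3/2, (3/4)ε)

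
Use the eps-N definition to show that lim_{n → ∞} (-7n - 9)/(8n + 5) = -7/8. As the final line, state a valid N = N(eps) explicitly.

Fix eps > 0. For n ≥ 1, |(-7n - 9)/(8n + 5) + 7/8| = |-37|/(8(8n + 5)) = 37/(8(8n + 5)).
Since 8n + 5 ≥ 8n for n ≥ 1, this is ≤ 37/(8·8n) = (37/64)/n.
So |(-7n - 9)/(8n + 5) + 7/8| < eps whenever n > (37/64)/eps.
Take N = (37/64)/eps. If n > N then |(-7n - 9)/(8n + 5) + 7/8| ≤ (37/64)/n < eps.

N = (37/64)/eps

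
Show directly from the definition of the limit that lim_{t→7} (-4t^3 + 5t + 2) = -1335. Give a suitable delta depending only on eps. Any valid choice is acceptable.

delta = min(1, eps/671)

Suppose eps > 0. We want delta > 0 such that 0 < |t − 7| < delta implies |(-4t^3 + 5t + 2) + 1335| < eps.
(-4t^3 + 5t + 2) + 1335 = -4t^3 + 5t + 1337 = (t − 7)(-4t^2 - 28t - 191).
So |(-4t^3 + 5t + 2) + 1335| = |t − 7|·|-4t^2 - 28t - 191|.
Require delta ≤ 1. Then |t − 7| < 1 gives |t| < 8, and by the triangle inequality |-4t^2 - 28t - 191| ≤ 4·8^2 + 28·8 + 191 = 671.
Hence |(-4t^3 + 5t + 2) + 1335| ≤ 671|t − 7| < eps provided |t − 7| < eps/671.
Choosing delta = min(1, eps/671) ensures both conditions, hence |(-4t^3 + 5t + 2) + 1335| < eps.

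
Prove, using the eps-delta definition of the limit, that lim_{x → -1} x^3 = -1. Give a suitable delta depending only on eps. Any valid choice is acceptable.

delta = min(1, eps/7)

Let eps > 0 be given. We seek delta > 0 with 0 < |x + 1| < delta ⇒ |x^3 + 1| < eps.
Factor: x^3 + 1 = (x + 1)(x^2 - x + 1), so |x^3 + 1| = |x + 1|·|x^2 - x + 1|.
Impose delta ≤ 1 so that |x| < 2; then |x^2 - x + 1| ≤ 7.
Hence |x^3 + 1| ≤ 7|x + 1|, which is < eps once |x + 1| < eps/7.
Take delta = min(1, eps/7). If 0 < |x + 1| < delta then both bounds hold and |x^3 + 1| ≤ 7|x + 1| < 7·(eps/7) = eps.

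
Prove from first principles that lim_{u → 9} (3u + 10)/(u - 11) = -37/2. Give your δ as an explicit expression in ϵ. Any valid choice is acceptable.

δ = min(1, (2/43)ϵ)

Suppose ϵ > 0. We want δ > 0 with 0 < |u − 9| < δ ⇒ |(3u + 10)/(u - 11) + 37/2| < ϵ.
Combining over a common denominator, (3u + 10)/(u - 11) + 37/2 = [(3u + 10)·(-2) − 37·(u - 11)] / [(-2)·(u - 11)] = -43(u − 9) / ((-2)(u - 11)).
So |(3u + 10)/(u - 11) + 37/2| = 43|u − 9| / (2·|u − 11|).
Require δ ≤ 1, so |u − 11| ≥ |-2| − |u − 9| > 2 − 1 = 1.
Hence |(3u + 10)/(u - 11) + 37/2| < 43|u − 9|/(2·1) = (43/2)|u − 9|, which is < ϵ once |u − 9| < (2/43)ϵ.
Take δ = min(1, (2/43)ϵ). Then 0 < |u − 9| < δ forces both bounds, so |(3u + 10)/(u - 11) + 37/2| < ϵ.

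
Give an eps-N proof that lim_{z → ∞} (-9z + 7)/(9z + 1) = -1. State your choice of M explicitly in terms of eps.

M = (8/9)/eps

Suppose eps > 0. We seek M > 0 such that z > M implies |(-9z + 7)/(9z + 1) + 1| < eps.
(-9z + 7)/(9z + 1) + 1 = (9(-9z + 7) − (-9)(9z + 1)) / (9(9z + 1)) = 72/(9(9z + 1)).
For z > 0 we have 9z + 1 > 9z, so |(-9z + 7)/(9z + 1) + 1| = 72/(9(9z + 1)) < 72/(9·9z) = (8/9)/z.
Thus |(-9z + 7)/(9z + 1) + 1| < eps whenever z > (8/9)/eps.
Take M = (8/9)/eps. If z > M then |(-9z + 7)/(9z + 1) + 1| < (8/9)/z < eps.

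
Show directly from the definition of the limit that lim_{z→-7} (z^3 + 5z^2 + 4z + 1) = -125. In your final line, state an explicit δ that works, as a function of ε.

Suppose ε > 0. We want δ > 0 such that 0 < |z + 7| < δ implies |(z^3 + 5z^2 + 4z + 1) + 125| < ε.
(z^3 + 5z^2 + 4z + 1) + 125 = z^3 + 5z^2 + 4z + 126 = (z + 7)(z^2 - 2z + 18).
So |(z^3 + 5z^2 + 4z + 1) + 125| = |z + 7|·|z^2 - 2z + 18|.
Require δ ≤ 2. Then |z + 7| < 2 gives |z| < 9, and by the triangle inequality |z^2 - 2z + 18| ≤ 9^2 + 2·9 + 18 = 117.
Hence |(z^3 + 5z^2 + 4z + 1) + 125| ≤ 117|z + 7| < ε provided |z + 7| < ε/117.
Take δ = min(2, ε/117). Then 0 < |z + 7| < δ gives both |z + 7| < 2 and |z + 7| < ε/117, so |(z^3 + 5z^2 + 4z + 1) + 125| < ε.

δ = min(2, ε/117)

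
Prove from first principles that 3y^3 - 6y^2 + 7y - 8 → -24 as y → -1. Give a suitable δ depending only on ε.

δ = min(1, ε/46)

Suppose ε > 0. We want δ > 0 such that 0 < |y + 1| < δ implies |(3y^3 - 6y^2 + 7y - 8) + 24| < ε.
(3y^3 - 6y^2 + 7y - 8) + 24 = 3y^3 - 6y^2 + 7y + 16 = (y + 1)(3y^2 - 9y + 16).
So |(3y^3 - 6y^2 + 7y - 8) + 24| = |y + 1|·|3y^2 - 9y + 16|.
Assume first that |y + 1| < 1, so |y| < 2. Then |3y^2 - 9y + 16| ≤ 3·2^2 + 9·2 + 16 = 46.
Hence |(3y^3 - 6y^2 + 7y - 8) + 24| ≤ 46|y + 1| < ε provided |y + 1| < ε/46.
Take δ = min(1, ε/46). Then 0 < |y + 1| < δ gives both |y + 1| < 1 and |y + 1| < ε/46, so |(3y^3 - 6y^2 + 7y - 8) + 24| < ε.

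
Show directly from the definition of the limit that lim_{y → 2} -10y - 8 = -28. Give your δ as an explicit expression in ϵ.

δ = ϵ/10

Let ϵ > 0. We need δ > 0 so that 0 < |y − 2| < δ implies |(-10y - 8) + 28| < ϵ.
Since (-10y - 8) + 28 = -10(y − 2), we have |(-10y - 8) + 28| = 10|y − 2|.
So 10|y − 2| < ϵ exactly when |y − 2| < ϵ/10.
Choosing δ = ϵ/10 gives |(-10y - 8) + 28| = 10|y − 2| < ϵ whenever |y − 2| < δ.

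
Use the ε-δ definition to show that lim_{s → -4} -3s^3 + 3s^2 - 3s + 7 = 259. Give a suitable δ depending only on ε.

δ = min(1, ε/213)

Let ε > 0 be given. We want δ > 0 such that 0 < |s + 4| < δ implies |(-3s^3 + 3s^2 - 3s + 7) − 259| < ε.
(-3s^3 + 3s^2 - 3s + 7) − 259 = -3s^3 + 3s^2 - 3s - 252 = (s + 4)(-3s^2 + 15s - 63).
So |(-3s^3 + 3s^2 - 3s + 7) − 259| = |s + 4|·|-3s^2 + 15s - 63|.
Assume first that |s + 4| < 1, so |s| < 5. Then |-3s^2 + 15s - 63| ≤ 3·5^2 + 15·5 + 63 = 213.
Hence |(-3s^3 + 3s^2 - 3s + 7) − 259| ≤ 213|s + 4| < ε provided |s + 4| < ε/213.
Take δ = min(1, ε/213). Then 0 < |s + 4| < δ gives both |s + 4| < 1 and |s + 4| < ε/213, so |(-3s^3 + 3s^2 - 3s + 7) − 259| < ε.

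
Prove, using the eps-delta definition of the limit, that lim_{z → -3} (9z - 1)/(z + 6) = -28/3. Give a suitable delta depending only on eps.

Let eps > 0. We want delta > 0 with 0 < |z + 3| < delta ⇒ |(9z - 1)/(z + 6) + 28/3| < eps.
Combining over a common denominator, (9z - 1)/(z + 6) + 28/3 = [(9z - 1)·3 − (-28)·(z + 6)] / [3·(z + 6)] = 55(z + 3) / (3(z + 6)).
So |(9z - 1)/(z + 6) + 28/3| = 55|z + 3| / (3·|z + 6|).
Require delta ≤ 3/2, so |z + 6| ≥ |3| − |z + 3| > 3 − 3/2 = 3/2.
Hence |(9z - 1)/(z + 6) + 28/3| < 55|z + 3|/(3·(3/2)) = (110/9)|z + 3|, which is < eps once |z + 3| < (9/110)eps.
Take delta = min(3/2, (9/110)eps). Then 0 < |z + 3| < delta forces both bounds, so |(9z - 1)/(z + 6) + 28/3| < eps.

delta = min(3/2, (9/110)eps)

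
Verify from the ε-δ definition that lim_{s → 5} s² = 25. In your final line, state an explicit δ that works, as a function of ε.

Fix ε > 0. We seek δ > 0 with 0 < |s − 5| < δ ⇒ |s² − 25| < ε.
Factor: s² − 25 = (s − 5)(s + 5), so |s² − 25| = |s − 5|·|s + 5|.
Restrict δ ≤ 2. Then |s − 5| < 2 gives |s| < 7, so by the triangle inequality |s + 5| ≤ 7 + 5 = 12.
Hence |s² − 25| ≤ 12|s − 5|, which is < ε once |s − 5| < ε/12.
Take δ = min(2, ε/12). If 0 < |s − 5| < δ then both bounds hold and |s² − 25| ≤ 12|s − 5| < 12·(ε/12) = ε.

δ = min(2, ε/12)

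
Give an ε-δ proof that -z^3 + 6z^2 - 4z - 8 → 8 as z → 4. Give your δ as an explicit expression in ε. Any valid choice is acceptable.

δ = min(1, ε/39)

Let ε > 0 be given. We want δ > 0 such that 0 < |z − 4| < δ implies |(-z^3 + 6z^2 - 4z - 8) − 8| < ε.
(-z^3 + 6z^2 - 4z - 8) − 8 = -z^3 + 6z^2 - 4z - 16 = (z − 4)(-z^2 + 2z + 4).
So |(-z^3 + 6z^2 - 4z - 8) − 8| = |z − 4|·|-z^2 + 2z + 4|.
Require δ ≤ 1. Then |z − 4| < 1 gives |z| < 5, and by the triangle inequality |-z^2 + 2z + 4| ≤ 5^2 + 2·5 + 4 = 39.
Hence |(-z^3 + 6z^2 - 4z - 8) − 8| ≤ 39|z − 4| < ε provided |z − 4| < ε/39.
Take δ = min(1, ε/39). Then 0 < |z − 4| < δ gives both |z − 4| < 1 and |z − 4| < ε/39, so |(-z^3 + 6z^2 - 4z - 8) − 8| < ε.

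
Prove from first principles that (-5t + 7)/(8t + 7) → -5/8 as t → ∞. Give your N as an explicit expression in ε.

Suppose ε > 0. We seek N > 0 such that t > N implies |(-5t + 7)/(8t + 7) + 5/8| < ε.
(-5t + 7)/(8t + 7) + 5/8 = (8(-5t + 7) − (-5)(8t + 7)) / (8(8t + 7)) = 91/(8(8t + 7)).
For t > 0 we have 8t + 7 > 8t, so |(-5t + 7)/(8t + 7) + 5/8| = 91/(8(8t + 7)) < 91/(8·8t) = (91/64)/t.
Thus |(-5t + 7)/(8t + 7) + 5/8| < ε whenever t > (91/64)/ε.
Take N = (91/64)/ε. If t > N then |(-5t + 7)/(8t + 7) + 5/8| < (91/64)/t < ε.

N = (91/64)/ε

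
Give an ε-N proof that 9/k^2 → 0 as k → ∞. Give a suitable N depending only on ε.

Let ε > 0. For k ≥ 1, |9/k^2 − 0| = 9/k^2.
9/k^2 < ε ⇔ k^2 > 9/ε ⇔ k > (9/ε)^{1/2}.
Take N = (9/ε)^{1/2}. Then k > N implies 9/k^2 < ε.

N = (9/ε)^{1/2}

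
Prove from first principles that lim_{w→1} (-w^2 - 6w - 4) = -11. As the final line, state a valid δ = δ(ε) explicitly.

δ = min(1, ε/9)

Let ε > 0. We want δ > 0 such that 0 < |w − 1| < δ implies |(-w^2 - 6w - 4) + 11| < ε.
(-w^2 - 6w - 4) + 11 = -w^2 - 6w + 7 = (w − 1)(-w - 7).
So |(-w^2 - 6w - 4) + 11| = |w − 1|·|-w - 7|.
Assume first that |w − 1| < 1, so |w| < 2. Then |-w - 7| ≤ 2 + 7 = 9.
Hence |(-w^2 - 6w - 4) + 11| ≤ 9|w − 1| < ε provided |w − 1| < ε/9.
Take δ = min(1, ε/9). Then 0 < |w − 1| < δ gives both |w − 1| < 1 and |w − 1| < ε/9, so |(-w^2 - 6w - 4) + 11| < ε.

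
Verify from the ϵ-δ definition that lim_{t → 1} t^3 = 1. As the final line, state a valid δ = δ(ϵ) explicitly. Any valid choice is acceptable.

Suppose ϵ > 0. We seek δ > 0 with 0 < |t − 1| < δ ⇒ |t^3 − 1| < ϵ.
Factor: t^3 − 1 = (t − 1)(t^2 + t + 1), so |t^3 − 1| = |t − 1|·|t^2 + t + 1|.
Restrict δ ≤ 1. Then |t − 1| < 1 gives |t| < 2, so by the triangle inequality |t^2 + t + 1| ≤ 2^2 + 2 + 1 = 7.
Hence |t^3 − 1| ≤ 7|t − 1|, which is < ϵ once |t − 1| < ϵ/7.
Take δ = min(1, ϵ/7). If 0 < |t − 1| < δ then both bounds hold and |t^3 − 1| ≤ 7|t − 1| < 7·(ϵ/7) = ϵ.

δ = min(1, ϵ/7)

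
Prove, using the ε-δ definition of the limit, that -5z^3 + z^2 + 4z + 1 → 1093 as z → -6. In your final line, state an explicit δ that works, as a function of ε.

Suppose ε > 0. We want δ > 0 such that 0 < |z + 6| < δ implies |(-5z^3 + z^2 + 4z + 1) − 1093| < ε.
(-5z^3 + z^2 + 4z + 1) − 1093 = -5z^3 + z^2 + 4z - 1092 = (z + 6)(-5z^2 + 31z - 182).
So |(-5z^3 + z^2 + 4z + 1) − 1093| = |z + 6|·|-5z^2 + 31z - 182|.
Assume first that |z + 6| < 1, so |z| < 7. Then |-5z^2 + 31z - 182| ≤ 5·7^2 + 31·7 + 182 = 644.
Hence |(-5z^3 + z^2 + 4z + 1) − 1093| ≤ 644|z + 6| < ε provided |z + 6| < ε/644.
Choosing δ = min(1, ε/644) ensures both conditions, hence |(-5z^3 + z^2 + 4z + 1) − 1093| < ε.

δ = min(1, ε/644)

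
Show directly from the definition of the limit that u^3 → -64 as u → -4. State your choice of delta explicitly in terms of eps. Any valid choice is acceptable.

delta = min(2, eps/76)

Let eps > 0. We seek delta > 0 with 0 < |u + 4| < delta ⇒ |u^3 + 64| < eps.
Factor: u^3 + 64 = (u + 4)(u^2 - 4u + 16), so |u^3 + 64| = |u + 4|·|u^2 - 4u + 16|.
Impose delta ≤ 2 so that |u| < 6; then |u^2 - 4u + 16| ≤ 76.
Hence |u^3 + 64| ≤ 76|u + 4|, which is < eps once |u + 4| < eps/76.
Take delta = min(2, eps/76). If 0 < |u + 4| < delta then both bounds hold and |u^3 + 64| ≤ 76|u + 4| < 76·(eps/76) = eps.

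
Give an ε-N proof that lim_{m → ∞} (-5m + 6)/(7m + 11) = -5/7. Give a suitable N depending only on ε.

N = (97/49)/ε

Let ε > 0. For m ≥ 1, |(-5m + 6)/(7m + 11) + 5/7| = |97|/(7(7m + 11)) = 97/(7(7m + 11)).
Since 7m + 11 ≥ 7m for m ≥ 1, this is ≤ 97/(7·7m) = (97/49)/m.
So |(-5m + 6)/(7m + 11) + 5/7| < ε whenever m > (97/49)/ε.
Take N = (97/49)/ε. If m > N then |(-5m + 6)/(7m + 11) + 5/7| ≤ (97/49)/m < ε.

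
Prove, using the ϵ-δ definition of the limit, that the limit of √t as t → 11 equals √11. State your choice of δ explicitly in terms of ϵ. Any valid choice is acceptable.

Fix ϵ > 0. We want δ > 0 such that 0 < |t − 11| < δ implies |√t − √11| < ϵ.
Multiplying by the conjugate, |√t − √11| = |t − 11|/(√t + √11).
Restrict δ ≤ 11 so that |t − 11| < 11 forces t > 0, and then √t + √11 > √11.
Hence |√t − √11| < |t − 11|/√11, which is < ϵ once |t − 11| < √11·ϵ.
Take δ = min(11, √11·ϵ). If 0 < |t − 11| < δ then t > 0 and |√t − √11| < |t − 11|/√11 < ϵ.

δ = min(11, √11·ϵ)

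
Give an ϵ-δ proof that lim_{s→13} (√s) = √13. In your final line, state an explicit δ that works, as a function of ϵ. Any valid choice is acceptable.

Let ϵ > 0 be given. We want δ > 0 such that 0 < |s − 13| < δ implies |√s − √13| < ϵ.
Multiplying by the conjugate, |√s − √13| = |s − 13|/(√s + √13).
Restrict δ ≤ 13 so that |s − 13| < 13 forces s > 0, and then √s + √13 > √13.
Hence |√s − √13| < |s − 13|/√13, which is < ϵ once |s − 13| < √13·ϵ.
Take δ = min(13, √13·ϵ). If 0 < |s − 13| < δ then s > 0 and |√s − √13| < |s − 13|/√13 < ϵ.

δ = min(13, √13·ϵ)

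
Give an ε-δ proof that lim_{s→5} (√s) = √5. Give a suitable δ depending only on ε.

δ = min(5, √5·ε)

Let ε > 0. We want δ > 0 such that 0 < |s − 5| < δ implies |√s − √5| < ε.
Multiplying by the conjugate, |√s − √5| = |s − 5|/(√s + √5).
Restrict δ ≤ 5 so that |s − 5| < 5 forces s > 0, and then √s + √5 > √5.
Hence |√s − √5| < |s − 5|/√5, which is < ε once |s − 5| < √5·ε.
Take δ = min(5, √5·ε). If 0 < |s − 5| < δ then s > 0 and |√s − √5| < |s − 5|/√5 < ε.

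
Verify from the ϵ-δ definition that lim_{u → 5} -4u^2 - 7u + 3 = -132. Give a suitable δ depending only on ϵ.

δ = min(1, ϵ/51)

Let ϵ > 0 be given. We want δ > 0 such that 0 < |u − 5| < δ implies |(-4u^2 - 7u + 3) + 132| < ϵ.
(-4u^2 - 7u + 3) + 132 = -4u^2 - 7u + 135 = (u − 5)(-4u - 27).
So |(-4u^2 - 7u + 3) + 132| = |u − 5|·|-4u - 27|.
Require δ ≤ 1. Then |u − 5| < 1 gives |u| < 6, and by the triangle inequality |-4u - 27| ≤ 4·6 + 27 = 51.
Hence |(-4u^2 - 7u + 3) + 132| ≤ 51|u − 5| < ϵ provided |u − 5| < ϵ/51.
Take δ = min(1, ϵ/51). Then 0 < |u − 5| < δ gives both |u − 5| < 1 and |u − 5| < ϵ/51, so |(-4u^2 - 7u + 3) + 132| < ϵ.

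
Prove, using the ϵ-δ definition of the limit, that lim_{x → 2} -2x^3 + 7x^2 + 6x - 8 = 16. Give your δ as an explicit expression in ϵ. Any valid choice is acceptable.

Suppose ϵ > 0. We want δ > 0 such that 0 < |x − 2| < δ implies |(-2x^3 + 7x^2 + 6x - 8) − 16| < ϵ.
(-2x^3 + 7x^2 + 6x - 8) − 16 = -2x^3 + 7x^2 + 6x - 24 = (x − 2)(-2x^2 + 3x + 12).
So |(-2x^3 + 7x^2 + 6x - 8) − 16| = |x − 2|·|-2x^2 + 3x + 12|.
Require δ ≤ 1. Then |x − 2| < 1 gives |x| < 3, and by the triangle inequality |-2x^2 + 3x + 12| ≤ 2·3^2 + 3·3 + 12 = 39.
Hence |(-2x^3 + 7x^2 + 6x - 8) − 16| ≤ 39|x − 2| < ϵ provided |x − 2| < ϵ/39.
Choosing δ = min(1, ϵ/39) ensures both conditions, hence |(-2x^3 + 7x^2 + 6x - 8) − 16| < ϵ.

δ = min(1, ϵ/39)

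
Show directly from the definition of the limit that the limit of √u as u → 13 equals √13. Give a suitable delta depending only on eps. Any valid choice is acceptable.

delta = min(13, √13·eps)

Suppose eps > 0. We want delta > 0 such that 0 < |u − 13| < delta implies |√u − √13| < eps.
Rationalise: √u − √13 = (u − 13)/(√u + √13), so |√u − √13| = |u − 13|/(√u + √13).
Restrict delta ≤ 13 so that |u − 13| < 13 forces u > 0, and then √u + √13 > √13.
Hence |√u − √13| < |u − 13|/√13, which is < eps once |u − 13| < √13·eps.
Take delta = min(13, √13·eps). If 0 < |u − 13| < delta then u > 0 and |√u − √13| < |u − 13|/√13 < eps.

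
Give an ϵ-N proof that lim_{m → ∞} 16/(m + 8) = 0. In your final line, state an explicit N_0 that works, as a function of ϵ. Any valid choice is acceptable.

Let ϵ > 0 be given. For m ≥ 1, |16/(m + 8) − 0| = 16/(m + 8) ≤ 16/m.
We need 16/m < ϵ, i.e. m > 16/ϵ.
Take N_0 = 16/ϵ. If m > N_0 then |16/(m + 8)| ≤ 16/m < ϵ.

N_0 = 16/ϵ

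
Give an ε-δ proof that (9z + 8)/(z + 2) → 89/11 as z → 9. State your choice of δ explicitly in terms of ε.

Suppose ε > 0. We want δ > 0 with 0 < |z − 9| < δ ⇒ |(9z + 8)/(z + 2) − (89/11)| < ε.
Combining over a common denominator, (9z + 8)/(z + 2) − (89/11) = [(9z + 8)·11 − 89·(z + 2)] / [11·(z + 2)] = 10(z − 9) / (11(z + 2)).
So |(9z + 8)/(z + 2) − (89/11)| = 10|z − 9| / (11·|z + 2|).
Restrict δ ≤ 11/2. Then |z − 9| < 11/2 gives |z + 2| = |(z − 9) + 11| ≥ 11 − 11/2 = 11/2.
Hence |(9z + 8)/(z + 2) − (89/11)| < 10|z − 9|/(11·(11/2)) = (20/121)|z − 9|, which is < ε once |z − 9| < (121/20)ε.
Take δ = min(11/2, (121/20)ε). Then 0 < |z − 9| < δ forces both bounds, so |(9z + 8)/(z + 2) − (89/11)| < ε.

δ = min(11/2, (121/20)ε)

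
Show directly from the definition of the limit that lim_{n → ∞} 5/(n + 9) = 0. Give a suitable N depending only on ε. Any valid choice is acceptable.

N = 5/ε

Fix ε > 0. For n ≥ 1, |5/(n + 9) − 0| = 5/(n + 9) ≤ 5/n.
We need 5/n < ε, i.e. n > 5/ε.
Take N = 5/ε. If n > N then |5/(n + 9)| ≤ 5/n < ε.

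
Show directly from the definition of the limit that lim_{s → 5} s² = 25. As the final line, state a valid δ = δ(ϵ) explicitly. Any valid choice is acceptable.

δ = min(1, ϵ/11)

Let ϵ > 0 be given. We seek δ > 0 with 0 < |s − 5| < δ ⇒ |s² − 25| < ϵ.
Factor: s² − 25 = (s − 5)(s + 5), so |s² − 25| = |s − 5|·|s + 5|.
Restrict δ ≤ 1. Then |s − 5| < 1 gives |s| < 6, so by the triangle inequality |s + 5| ≤ 6 + 5 = 11.
Hence |s² − 25| ≤ 11|s − 5|, which is < ϵ once |s − 5| < ϵ/11.
Take δ = min(1, ϵ/11). If 0 < |s − 5| < δ then both bounds hold and |s² − 25| ≤ 11|s − 5| < 11·(ϵ/11) = ϵ.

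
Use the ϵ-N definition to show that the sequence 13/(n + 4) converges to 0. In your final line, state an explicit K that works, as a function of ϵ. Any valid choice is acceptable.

K = 13/ϵ

Fix ϵ > 0. For n ≥ 1, |13/(n + 4) − 0| = 13/(n + 4) ≤ 13/n.
We need 13/n < ϵ, i.e. n > 13/ϵ.
Take K = 13/ϵ. If n > K then |13/(n + 4)| ≤ 13/n < ϵ.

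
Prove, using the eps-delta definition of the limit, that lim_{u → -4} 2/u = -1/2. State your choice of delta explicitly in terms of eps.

delta = min(2, 4eps)

Let eps > 0 be given. We seek delta > 0 such that 0 < |u + 4| < delta implies |2/u + 1/2| < eps.
|2/u + 1/2| = 2·|-4 − u|/(4·|u|) = 2|u + 4|/(4|u|).
Require delta ≤ 2 so that |u| > 4 − 2 = 2, hence 4|u| > 8.
Then |2/u + 1/2| < 2|u + 4|/8, which is < eps when |u + 4| < 4eps.
Take delta = min(2, 4eps). Then 0 < |u + 4| < delta gives both |u + 4| < 2 and |u + 4| < 4eps, so |2/u + 1/2| < eps.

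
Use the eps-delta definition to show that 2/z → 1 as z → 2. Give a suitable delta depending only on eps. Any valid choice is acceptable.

delta = min(1, eps)

Let eps > 0. We seek delta > 0 such that 0 < |z − 2| < delta implies |2/z − 1| < eps.
|2/z − 1| = 2·|2 − z|/(2·|z|) = 2|z − 2|/(2|z|).
Restrict delta ≤ 1. Then |z − 2| < 1 gives |z| > 1, so 2|z| > 2.
Then |2/z − 1| < 2|z − 2|/2, which is < eps when |z − 2| < eps.
Take delta = min(1, eps). Then 0 < |z − 2| < delta gives both |z − 2| < 1 and |z − 2| < eps, so |2/z − 1| < eps.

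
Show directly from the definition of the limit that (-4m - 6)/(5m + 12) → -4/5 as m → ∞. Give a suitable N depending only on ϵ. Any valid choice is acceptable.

Fix ϵ > 0. For m ≥ 1, |(-4m - 6)/(5m + 12) + 4/5| = |18|/(5(5m + 12)) = 18/(5(5m + 12)).
Since 5m + 12 ≥ 5m for m ≥ 1, this is ≤ 18/(5·5m) = (18/25)/m.
So |(-4m - 6)/(5m + 12) + 4/5| < ϵ whenever m > (18/25)/ϵ.
Take N = (18/25)/ϵ. If m > N then |(-4m - 6)/(5m + 12) + 4/5| ≤ (18/25)/m < ϵ.

N = (18/25)/ϵ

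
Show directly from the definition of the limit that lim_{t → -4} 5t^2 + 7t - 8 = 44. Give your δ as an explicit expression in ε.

Let ε > 0 be given. We want δ > 0 such that 0 < |t + 4| < δ implies |(5t^2 + 7t - 8) − 44| < ε.
(5t^2 + 7t - 8) − 44 = 5t^2 + 7t - 52 = (t + 4)(5t - 13).
So |(5t^2 + 7t - 8) − 44| = |t + 4|·|5t - 13|.
Assume first that |t + 4| < 1, so |t| < 5. Then |5t - 13| ≤ 5·5 + 13 = 38.
Hence |(5t^2 + 7t - 8) − 44| ≤ 38|t + 4| < ε provided |t + 4| < ε/38.
Take δ = min(1, ε/38). Then 0 < |t + 4| < δ gives both |t + 4| < 1 and |t + 4| < ε/38, so |(5t^2 + 7t - 8) − 44| < ε.

δ = min(1, ε/38)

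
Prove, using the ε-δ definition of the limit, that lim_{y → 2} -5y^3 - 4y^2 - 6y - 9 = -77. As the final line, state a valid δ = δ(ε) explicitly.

δ = min(1, ε/121)

Fix ε > 0. We want δ > 0 such that 0 < |y − 2| < δ implies |(-5y^3 - 4y^2 - 6y - 9) + 77| < ε.
(-5y^3 - 4y^2 - 6y - 9) + 77 = -5y^3 - 4y^2 - 6y + 68 = (y − 2)(-5y^2 - 14y - 34).
So |(-5y^3 - 4y^2 - 6y - 9) + 77| = |y − 2|·|-5y^2 - 14y - 34|.
Require δ ≤ 1. Then |y − 2| < 1 gives |y| < 3, and by the triangle inequality |-5y^2 - 14y - 34| ≤ 5·3^2 + 14·3 + 34 = 121.
Hence |(-5y^3 - 4y^2 - 6y - 9) + 77| ≤ 121|y − 2| < ε provided |y − 2| < ε/121.
Choosing δ = min(1, ε/121) ensures both conditions, hence |(-5y^3 - 4y^2 - 6y - 9) + 77| < ε.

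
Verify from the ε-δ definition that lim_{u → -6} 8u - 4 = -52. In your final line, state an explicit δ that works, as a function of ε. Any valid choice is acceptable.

Fix ε > 0. We need δ > 0 so that 0 < |u + 6| < δ implies |(8u - 4) + 52| < ε.
Since (8u - 4) + 52 = 8(u + 6), we have |(8u - 4) + 52| = 8|u + 6|.
Thus it suffices that |u + 6| < ε/8.
Choosing δ = ε/8 gives |(8u - 4) + 52| = 8|u + 6| < ε whenever |u + 6| < δ.

δ = ε/8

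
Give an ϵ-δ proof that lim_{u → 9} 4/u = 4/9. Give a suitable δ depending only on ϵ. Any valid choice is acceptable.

Suppose ϵ > 0. We seek δ > 0 such that 0 < |u − 9| < δ implies |4/u − (4/9)| < ϵ.
|4/u − (4/9)| = 4·|9 − u|/(9·|u|) = 4|u − 9|/(9|u|).
Restrict δ ≤ 9/2. Then |u − 9| < 9/2 gives |u| > 9/2, so 9|u| > 81/2.
Then |4/u − (4/9)| < 4|u − 9|/(81/2), which is < ϵ when |u − 9| < (81/8)ϵ.
Take δ = min(9/2, (81/8)ϵ). Then 0 < |u − 9| < δ gives both |u − 9| < 9/2 and |u − 9| < (81/8)ϵ, so |4/u − (4/9)| < ϵ.

δ = min(9/2, (81/8)ϵ)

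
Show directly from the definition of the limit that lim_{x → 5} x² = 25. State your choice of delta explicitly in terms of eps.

Suppose eps > 0. We seek delta > 0 with 0 < |x − 5| < delta ⇒ |x² − 25| < eps.
Factor: x² − 25 = (x − 5)(x + 5), so |x² − 25| = |x − 5|·|x + 5|.
Impose delta ≤ 2 so that |x| < 7; then |x + 5| ≤ 12.
Hence |x² − 25| ≤ 12|x − 5|, which is < eps once |x − 5| < eps/12.
Take delta = min(2, eps/12). If 0 < |x − 5| < delta then both bounds hold and |x² − 25| ≤ 12|x − 5| < 12·(eps/12) = eps.

delta = min(2, eps/12)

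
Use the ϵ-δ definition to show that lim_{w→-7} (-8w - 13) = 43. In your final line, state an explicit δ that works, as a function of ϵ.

Let ϵ > 0 be given. We need δ > 0 so that 0 < |w + 7| < δ implies |(-8w - 13) − 43| < ϵ.
Since (-8w - 13) − 43 = -8(w + 7), we have |(-8w - 13) − 43| = 8|w + 7|.
Thus it suffices that |w + 7| < ϵ/8.
Choosing δ = ϵ/8 gives |(-8w - 13) − 43| = 8|w + 7| < ϵ whenever |w + 7| < δ.

δ = ϵ/8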